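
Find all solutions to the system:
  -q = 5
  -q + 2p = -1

p = -3, q = -5

From equation 2: q = 1 + 2·p.
Substitute into equation 1 and solve: p = -3.
Then q = -5.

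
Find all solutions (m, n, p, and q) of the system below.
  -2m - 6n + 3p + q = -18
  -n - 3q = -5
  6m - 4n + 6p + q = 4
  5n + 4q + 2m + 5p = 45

m = 0, n = 5, p = 4, q = 0

Row-reduce the augmented matrix:
R1 ← R1 / (-2).
R3 ← R3 − 6·R1.
R4 ← R4 − 2·R1.
R2 ← R2 / (-1).
R1 ← R1 − 3·R2.
R3 ← R3 + 22·R2.
R4 ← R4 + 1·R2.
R3 ← R3 / (15).
R1 ← R1 + 3/2·R3.
R4 ← R4 − 8·R3.
R4 ← R4 / (-88/3).
R1 ← R1 + 5/2·R4.
R2 ← R2 − 3·R4.
R3 ← R3 − 14/3·R4.
Reading off the reduced rows gives m = 0, n = 5, p = 4, q = 0.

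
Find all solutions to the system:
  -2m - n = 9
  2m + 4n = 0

m = -6, n = 3

Row-reduce the augmented matrix:
R1 ← R1 / (-2).
R2 ← R2 − 2·R1.
R2 ← R2 / (3).
R1 ← R1 − 1/2·R2.
Reading off the reduced rows gives m = -6, n = 3.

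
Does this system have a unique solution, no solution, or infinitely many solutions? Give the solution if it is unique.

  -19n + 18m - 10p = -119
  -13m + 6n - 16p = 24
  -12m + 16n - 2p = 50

Row-reduce the augmented matrix:
R1 ← R1 / (18).
R2 ← R2 + 13·R1.
R3 ← R3 + 12·R1.
R2 ← R2 / (-139/18).
R1 ← R1 + 19/18·R2.
R3 ← R3 − 10/3·R2.
R3 ← R3 / (-2598/139).
R1 ← R1 − 364/139·R3.
R2 ← R2 − 418/139·R3.
Reading off the reduced rows gives m = -6, n = -1, p = 3.

m = -6, n = -1, p = 3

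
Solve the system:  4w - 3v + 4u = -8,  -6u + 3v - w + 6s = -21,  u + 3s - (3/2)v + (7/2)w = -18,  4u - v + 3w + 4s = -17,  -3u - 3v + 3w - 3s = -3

no solution

Row-reduce:
R1 ← R1 / (4).
R2 ← R2 + 6·R1.
R3 ← R3 − 1·R1.
R4 ← R4 − 4·R1.
R5 ← R5 + 3·R1.
R2 ← R2 / (-3/2).
R1 ← R1 + 3/4·R2.
R3 ← R3 + 3/4·R2.
R4 ← R4 − 2·R2.
R5 ← R5 + 21/4·R2.
Swap R3 and R4.
R3 ← R3 / (17/3).
R1 ← R1 + 3/2·R3.
R2 ← R2 + 10/3·R3.
R5 ← R5 + 23/2·R3.
Swap R4 and R5.
R4 ← R4 / (6/17).
R1 ← R1 − 3/17·R4.
R2 ← R2 − 52/17·R4.
R3 ← R3 − 36/17·R4.
Row 5 reduces to 0 = 1/2, a contradiction. The system is inconsistent.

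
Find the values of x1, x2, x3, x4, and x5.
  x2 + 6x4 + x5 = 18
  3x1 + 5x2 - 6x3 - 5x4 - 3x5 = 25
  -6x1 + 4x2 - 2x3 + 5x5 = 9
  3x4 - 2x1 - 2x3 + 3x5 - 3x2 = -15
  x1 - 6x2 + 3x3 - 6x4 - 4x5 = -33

Row-reduce the augmented matrix:
Swap R1 and R2.
R1 ← R1 / (3).
R3 ← R3 + 6·R1.
R4 ← R4 + 2·R1.
R5 ← R5 − 1·R1.
R1 ← R1 − 5/3·R2.
R3 ← R3 − 14·R2.
R4 ← R4 − 1/3·R2.
R5 ← R5 + 23/3·R2.
R3 ← R3 / (-14).
R1 ← R1 + 2·R3.
R4 ← R4 + 6·R3.
R5 ← R5 − 5·R3.
R4 ← R4 / (797/21).
R1 ← R1 − 37/21·R4.
R2 ← R2 − 6·R4.
R3 ← R3 − 47/7·R4.
R5 ← R5 − 170/21·R4.
R5 ← R5 / (-3513/1594).
R1 ← R1 + 680/797·R5.
R2 ← R2 + 97/797·R5.
R3 ← R3 + 293/1594·R5.
R4 ← R4 − 149/797·R5.
Reading off the reduced rows gives x1 = -2, x2 = 5, x3 = -1, x4 = 3, x5 = -5.

x1 = -2, x2 = 5, x3 = -1, x4 = 3, x5 = -5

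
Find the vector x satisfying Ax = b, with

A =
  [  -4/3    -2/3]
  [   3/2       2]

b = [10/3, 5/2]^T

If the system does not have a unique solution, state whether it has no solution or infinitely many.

x_1 = -5, x_2 = 5

Row-reduce the augmented matrix:
R1 ← R1 / (-4/3).
R2 ← R2 − 3/2·R1.
R2 ← R2 / (5/4).
R1 ← R1 − 1/2·R2.
Reading off the reduced rows gives x_1 = -5, x_2 = 5.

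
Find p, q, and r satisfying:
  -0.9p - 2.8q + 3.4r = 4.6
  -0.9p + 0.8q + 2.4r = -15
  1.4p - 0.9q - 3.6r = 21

p = 6, q = -6, r = -2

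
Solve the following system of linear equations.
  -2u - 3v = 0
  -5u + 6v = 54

u = -6, v = 4

Row-reduce the augmented matrix:
R1 ← R1 / (-2).
R2 ← R2 + 5·R1.
R2 ← R2 / (27/2).
R1 ← R1 − 3/2·R2.
Reading off the reduced rows gives u = -6, v = 4.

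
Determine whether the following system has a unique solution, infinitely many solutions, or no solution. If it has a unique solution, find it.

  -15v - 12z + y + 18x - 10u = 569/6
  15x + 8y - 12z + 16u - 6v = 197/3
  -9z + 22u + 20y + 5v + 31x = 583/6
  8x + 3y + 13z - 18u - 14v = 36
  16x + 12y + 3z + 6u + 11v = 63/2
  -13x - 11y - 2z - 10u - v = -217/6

Row-reduce the augmented matrix:
R1 ← R1 / (18).
R2 ← R2 − 15·R1.
R3 ← R3 − 31·R1.
R4 ← R4 − 8·R1.
R5 ← R5 − 16·R1.
R6 ← R6 + 13·R1.
R2 ← R2 / (43/6).
R1 ← R1 − 1/18·R2.
R3 ← R3 − 329/18·R2.
R4 ← R4 − 23/9·R2.
R5 ← R5 − 100/9·R2.
R6 ← R6 + 185/18·R2.
R3 ← R3 / (721/43).
R1 ← R1 + 28/43·R3.
R2 ← R2 + 12/43·R3.
R4 ← R4 − 819/43·R3.
R5 ← R5 − 721/43·R3.
R6 ← R6 + 582/43·R3.
R4 ← R4 / (382/103).
R1 ← R1 + 168/103·R4.
R2 ← R2 − 2174/721·R4.
R3 ← R3 + 982/721·R4.
R6 ← R6 + 548/721·R4.
Swap R5 and R6.
R5 ← R5 / (4946/1337).
R1 ← R1 + 2234/191·R5.
R2 ← R2 − 29623/1337·R5.
R3 ← R3 + 11553/1337·R5.
R4 ← R4 + 1331/191·R5.
R6 reduces to 0 = 0, so the extra equation is consistent.
Reading off the reduced rows gives x = 2, y = 7/3, z = -2, u = -1, v = -3/2.

x = 2, y = 7/3, z = -2, u = -1, v = -3/2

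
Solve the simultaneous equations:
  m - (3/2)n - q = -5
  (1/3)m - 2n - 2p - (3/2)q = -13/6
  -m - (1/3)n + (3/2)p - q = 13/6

infinitely many solutions

Row-reduce:
R2 ← R2 − 1/3·R1.
R3 ← R3 + 1·R1.
R2 ← R2 / (-3/2).
R1 ← R1 + 3/2·R2.
R3 ← R3 + 11/6·R2.
R3 ← R3 / (71/18).
R1 ← R1 − 2·R3.
R2 ← R2 − 4/3·R3.
Rank is 3 with 4 unknowns, leaving q free.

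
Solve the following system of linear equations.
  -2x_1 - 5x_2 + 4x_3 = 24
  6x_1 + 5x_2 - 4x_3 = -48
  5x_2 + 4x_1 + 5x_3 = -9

Row-reduce the augmented matrix:
R1 ← R1 / (-2).
R2 ← R2 − 6·R1.
R3 ← R3 − 4·R1.
R2 ← R2 / (-10).
R1 ← R1 − 5/2·R2.
R3 ← R3 + 5·R2.
R3 ← R3 / (9).
R2 ← R2 + 4/5·R3.
Reading off the reduced rows gives x_1 = -6, x_2 = 0, x_3 = 3.

x_1 = -6, x_2 = 0, x_3 = 3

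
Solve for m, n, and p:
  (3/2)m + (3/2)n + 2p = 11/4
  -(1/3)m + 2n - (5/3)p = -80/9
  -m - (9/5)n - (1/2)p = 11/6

m = 5/3, n = -5/2, p = 2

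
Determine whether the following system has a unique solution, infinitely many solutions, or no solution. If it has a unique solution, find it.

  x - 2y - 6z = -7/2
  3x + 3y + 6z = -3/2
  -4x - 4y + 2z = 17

x = -1/2, y = -3, z = 3/2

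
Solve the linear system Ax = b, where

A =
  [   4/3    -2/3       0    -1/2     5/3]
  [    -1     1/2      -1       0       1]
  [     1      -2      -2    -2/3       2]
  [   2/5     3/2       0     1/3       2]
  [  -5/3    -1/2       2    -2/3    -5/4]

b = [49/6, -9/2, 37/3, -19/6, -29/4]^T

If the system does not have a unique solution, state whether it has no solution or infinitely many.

x_1 = 5, x_2 = -1, x_3 = -2, x_4 = -5, x_5 = -1

Row-reduce the augmented matrix:
R1 ← R1 / (4/3).
R2 ← R2 + 1·R1.
R3 ← R3 − 1·R1.
R4 ← R4 − 2/5·R1.
R5 ← R5 + 5/3·R1.
Swap R2 and R3.
R2 ← R2 / (-3/2).
R1 ← R1 + 1/2·R2.
R4 ← R4 − 17/10·R2.
R5 ← R5 + 4/3·R2.
R3 ← R3 / (-1).
R1 ← R1 − 2/3·R3.
R2 ← R2 − 4/3·R3.
R4 ← R4 + 34/15·R3.
R5 ← R5 − 34/9·R3.
R4 ← R4 / (361/360).
R1 ← R1 + 19/36·R4.
R2 ← R2 + 11/36·R4.
R3 ← R3 − 3/8·R4.
R5 ← R5 + 529/216·R4.
R5 ← R5 / (8449/4332).
R1 ← R1 − 20/19·R5.
R2 ← R2 − 600/361·R5.
R3 ← R3 + 441/361·R5.
R4 ← R4 + 990/361·R5.
Reading off the reduced rows gives x_1 = 5, x_2 = -1, x_3 = -2, x_4 = -5, x_5 = -1.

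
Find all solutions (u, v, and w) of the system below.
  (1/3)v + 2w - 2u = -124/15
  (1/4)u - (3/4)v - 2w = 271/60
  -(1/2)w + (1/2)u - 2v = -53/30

Row-reduce the augmented matrix:
R1 ← R1 / (-2).
R2 ← R2 − 1/4·R1.
R3 ← R3 − 1/2·R1.
R2 ← R2 / (-17/24).
R1 ← R1 + 1/6·R2.
R3 ← R3 + 23/12·R2.
R3 ← R3 / (161/34).
R1 ← R1 + 10/17·R3.
R2 ← R2 − 42/17·R3.
Reading off the reduced rows gives u = 5/3, v = 2, w = -14/5.

u = 5/3, v = 2, w = -14/5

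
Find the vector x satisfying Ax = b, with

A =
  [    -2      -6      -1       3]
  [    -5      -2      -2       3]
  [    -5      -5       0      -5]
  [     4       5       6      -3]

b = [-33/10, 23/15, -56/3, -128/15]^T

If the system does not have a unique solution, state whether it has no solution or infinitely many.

x_1 = 1, x_2 = 4/3, x_3 = -5/2, x_4 = 7/5

Row-reduce the augmented matrix:
R1 ← R1 / (-2).
R2 ← R2 + 5·R1.
R3 ← R3 + 5·R1.
R4 ← R4 − 4·R1.
R2 ← R2 / (13).
R1 ← R1 − 3·R2.
R3 ← R3 − 10·R2.
R4 ← R4 + 7·R2.
R3 ← R3 / (55/26).
R1 ← R1 − 5/13·R3.
R2 ← R2 − 1/26·R3.
R4 ← R4 − 111/26·R3.
R4 ← R4 / (207/11).
R1 ← R1 − 13/11·R4.
R2 ← R2 + 2/11·R4.
R3 ← R3 + 47/11·R4.
Reading off the reduced rows gives x_1 = 1, x_2 = 4/3, x_3 = -5/2, x_4 = 7/5.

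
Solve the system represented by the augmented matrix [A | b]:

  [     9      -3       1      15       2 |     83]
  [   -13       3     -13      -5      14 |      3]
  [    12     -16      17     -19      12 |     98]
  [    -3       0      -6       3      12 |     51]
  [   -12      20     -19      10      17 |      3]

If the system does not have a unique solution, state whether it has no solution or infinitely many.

x_1 = 6, x_2 = -3, x_3 = -3, x_4 = 1, x_5 = 4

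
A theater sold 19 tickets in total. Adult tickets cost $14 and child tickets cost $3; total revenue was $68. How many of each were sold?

adult tickets: 1, child tickets: 18

Let a = adult tickets, c = child tickets.
  a + c = 19
  14a + 3c = 68
Row-reduce the augmented matrix:
R2 ← R2 − 14·R1.
R2 ← R2 / (-11).
R1 ← R1 − 1·R2.
Reading off the reduced rows gives a = 1, c = 18.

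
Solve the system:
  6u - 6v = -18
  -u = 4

Row-reduce the augmented matrix:
R1 ← R1 / (6).
R2 ← R2 + 1·R1.
R2 ← R2 / (-1).
R1 ← R1 + 1·R2.
Reading off the reduced rows gives u = -4, v = -1.

u = -4, v = -1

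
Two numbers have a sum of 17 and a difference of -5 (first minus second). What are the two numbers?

first number: 6, second number: 11

Let x = first number, y = second number.
  x + y = 17
  x - y = -5
Row-reduce the augmented matrix:
R2 ← R2 − 1·R1.
R2 ← R2 / (-2).
R1 ← R1 − 1·R2.
Reading off the reduced rows gives x = 6, y = 11.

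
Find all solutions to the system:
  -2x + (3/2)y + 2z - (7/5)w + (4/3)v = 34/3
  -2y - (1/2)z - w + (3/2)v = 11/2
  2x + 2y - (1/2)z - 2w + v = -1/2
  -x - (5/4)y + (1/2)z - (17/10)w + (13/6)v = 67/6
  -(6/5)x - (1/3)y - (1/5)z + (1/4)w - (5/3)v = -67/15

Row-reduce:
R1 ← R1 / (-2).
R3 ← R3 − 2·R1.
R4 ← R4 + 1·R1.
R5 ← R5 + 6/5·R1.
R2 ← R2 / (-2).
R1 ← R1 + 3/4·R2.
R3 ← R3 − 7/2·R2.
R4 ← R4 + 2·R2.
R5 ← R5 + 37/30·R2.
R3 ← R3 / (5/8).
R1 ← R1 + 13/16·R3.
R2 ← R2 − 1/4·R3.
R5 ← R5 + 131/120·R3.
Swap R4 and R5.
R4 ← R4 / (-10933/1500).
R1 ← R1 + 281/50·R4.
R2 ← R2 − 64/25·R4.
R3 ← R3 + 206/25·R4.
Rank is 4 with 5 unknowns, leaving v free.

infinitely many solutions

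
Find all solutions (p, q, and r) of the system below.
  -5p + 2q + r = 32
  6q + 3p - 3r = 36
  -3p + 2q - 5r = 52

p = -5, q = 6, r = -5

Row-reduce the augmented matrix:
R1 ← R1 / (-5).
R2 ← R2 − 3·R1.
R3 ← R3 + 3·R1.
R2 ← R2 / (36/5).
R1 ← R1 + 2/5·R2.
R3 ← R3 − 4/5·R2.
R3 ← R3 / (-16/3).
R1 ← R1 + 1/3·R3.
R2 ← R2 + 1/3·R3.
Reading off the reduced rows gives p = -5, q = 6, r = -5.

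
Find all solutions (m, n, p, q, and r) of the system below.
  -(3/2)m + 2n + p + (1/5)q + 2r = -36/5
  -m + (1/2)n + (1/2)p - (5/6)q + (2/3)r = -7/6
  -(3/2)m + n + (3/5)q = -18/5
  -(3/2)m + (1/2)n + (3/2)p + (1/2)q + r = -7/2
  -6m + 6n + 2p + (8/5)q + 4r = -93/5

no solution

Row-reduce:
R1 ← R1 / (-3/2).
R2 ← R2 + 1·R1.
R3 ← R3 + 3/2·R1.
R4 ← R4 + 3/2·R1.
R5 ← R5 + 6·R1.
R2 ← R2 / (-5/6).
R1 ← R1 + 4/3·R2.
R3 ← R3 + 1·R2.
R4 ← R4 + 3/2·R2.
R5 ← R5 + 2·R2.
R3 ← R3 / (-4/5).
R1 ← R1 + 2/5·R3.
R2 ← R2 − 1/5·R3.
R4 ← R4 − 4/5·R3.
R5 ← R5 + 8/5·R3.
R4 ← R4 / (18/5).
R1 ← R1 − 19/30·R4.
R2 ← R2 − 31/20·R4.
R3 ← R3 + 39/20·R4.
Row 5 reduces to 0 = 3, a contradiction. The system is inconsistent.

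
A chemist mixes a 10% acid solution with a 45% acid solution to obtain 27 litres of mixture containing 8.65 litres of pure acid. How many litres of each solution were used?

litres of solution A: 10, litres of solution B: 17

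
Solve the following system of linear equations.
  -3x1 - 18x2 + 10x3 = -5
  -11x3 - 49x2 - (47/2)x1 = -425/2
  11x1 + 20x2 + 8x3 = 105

infinitely many solutions

Row-reduce:
R1 ← R1 / (-3).
R2 ← R2 + 47/2·R1.
R3 ← R3 − 11·R1.
R2 ← R2 / (92).
R1 ← R1 − 6·R2.
R3 ← R3 + 46·R2.
Rank is 2 with 3 unknowns, leaving x3 free.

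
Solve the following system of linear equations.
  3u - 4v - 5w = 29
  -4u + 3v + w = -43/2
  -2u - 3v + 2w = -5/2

u = 3, v = -5/2, w = -2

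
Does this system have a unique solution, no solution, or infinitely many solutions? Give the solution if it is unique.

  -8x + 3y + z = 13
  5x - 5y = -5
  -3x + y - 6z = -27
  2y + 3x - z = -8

Row-reduce the augmented matrix:
R1 ← R1 / (-8).
R2 ← R2 − 5·R1.
R3 ← R3 + 3·R1.
R4 ← R4 − 3·R1.
R2 ← R2 / (-25/8).
R1 ← R1 + 3/8·R2.
R3 ← R3 + 1/8·R2.
R4 ← R4 − 25/8·R2.
R3 ← R3 / (-32/5).
R1 ← R1 + 1/5·R3.
R2 ← R2 + 1/5·R3.
R4 reduces to 0 = 0, so the extra equation is consistent.
Reading off the reduced rows gives x = -1, y = 0, z = 5.

x = -1, y = 0, z = 5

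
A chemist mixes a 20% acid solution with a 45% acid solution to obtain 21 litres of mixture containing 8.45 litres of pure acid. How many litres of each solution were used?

Let a = litres of solution A, b = litres of solution B.
  a + b = 21
  (1/5)a + (9/20)b = 169/20
Row-reduce the augmented matrix:
R2 ← R2 − 1/5·R1.
R2 ← R2 / (1/4).
R1 ← R1 − 1·R2.
Reading off the reduced rows gives a = 4, b = 17.

litres of solution A: 4, litres of solution B: 17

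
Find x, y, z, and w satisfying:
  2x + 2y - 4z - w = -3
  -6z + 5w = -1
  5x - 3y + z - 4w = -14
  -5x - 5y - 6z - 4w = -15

x = -1, y = 2, z = 1, w = 1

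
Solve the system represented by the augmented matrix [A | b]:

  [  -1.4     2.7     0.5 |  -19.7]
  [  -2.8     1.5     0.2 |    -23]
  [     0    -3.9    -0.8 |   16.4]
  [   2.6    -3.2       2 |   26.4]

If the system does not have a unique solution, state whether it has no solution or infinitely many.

Row-reduce the augmented matrix:
R1 ← R1 / (-7/5).
R2 ← R2 + 14/5·R1.
R4 ← R4 − 13/5·R1.
R2 ← R2 / (-39/10).
R1 ← R1 + 27/14·R2.
R3 ← R3 + 39/10·R2.
R4 ← R4 − 127/70·R2.
Swap R3 and R4.
R3 ← R3 / (997/390).
R1 ← R1 − 1/26·R3.
R2 ← R2 − 8/39·R3.
R4 reduces to 0 = 0, so the extra equation is consistent.
Reading off the reduced rows gives x_1 = 6, x_2 = -4, x_3 = -1.

x_1 = 6, x_2 = -4, x_3 = -1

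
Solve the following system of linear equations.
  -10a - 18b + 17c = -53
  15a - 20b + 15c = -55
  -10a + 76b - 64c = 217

no solution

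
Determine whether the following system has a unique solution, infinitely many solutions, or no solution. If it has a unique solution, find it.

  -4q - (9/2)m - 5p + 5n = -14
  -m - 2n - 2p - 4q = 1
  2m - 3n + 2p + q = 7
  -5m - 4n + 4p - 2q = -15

Row-reduce:
R1 ← R1 / (-9/2).
R2 ← R2 + 1·R1.
R3 ← R3 − 2·R1.
R4 ← R4 + 5·R1.
R2 ← R2 / (-28/9).
R1 ← R1 + 10/9·R2.
R3 ← R3 + 7/9·R2.
R4 ← R4 + 86/9·R2.
Swap R3 and R4.
R3 ← R3 / (86/7).
R1 ← R1 − 10/7·R3.
R2 ← R2 − 2/7·R3.
Row 4 reduces to 0 = -1/4, a contradiction. The system is inconsistent.

no solution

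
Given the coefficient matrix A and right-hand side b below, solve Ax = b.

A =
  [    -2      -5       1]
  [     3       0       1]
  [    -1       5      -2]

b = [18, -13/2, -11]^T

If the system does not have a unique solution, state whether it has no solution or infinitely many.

no solution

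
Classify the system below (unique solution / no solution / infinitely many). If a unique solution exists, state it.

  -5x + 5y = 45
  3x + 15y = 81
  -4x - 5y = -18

x = -3, y = 6

Row-reduce the augmented matrix:
R1 ← R1 / (-5).
R2 ← R2 − 3·R1.
R3 ← R3 + 4·R1.
R2 ← R2 / (18).
R1 ← R1 + 1·R2.
R3 ← R3 + 9·R2.
R3 reduces to 0 = 0, so the extra equation is consistent.
Reading off the reduced rows gives x = -3, y = 6.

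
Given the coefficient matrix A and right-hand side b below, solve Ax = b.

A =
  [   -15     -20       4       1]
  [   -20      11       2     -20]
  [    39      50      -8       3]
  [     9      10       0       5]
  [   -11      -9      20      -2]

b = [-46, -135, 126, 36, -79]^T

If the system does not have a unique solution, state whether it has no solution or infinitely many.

Row-reduce:
R1 ← R1 / (-15).
R2 ← R2 + 20·R1.
R3 ← R3 − 39·R1.
R4 ← R4 − 9·R1.
R5 ← R5 + 11·R1.
R2 ← R2 / (113/3).
R1 ← R1 − 4/3·R2.
R3 ← R3 + 2·R2.
R4 ← R4 + 2·R2.
R5 ← R5 − 17/3·R2.
R3 ← R3 / (1256/565).
R1 ← R1 + 84/565·R3.
R2 ← R2 + 10/113·R3.
R4 ← R4 − 1256/565·R3.
R5 ← R5 − 9926/565·R3.
Swap R4 and R5.
R4 ← R4 / (-5468/157).
R1 ← R1 − 155/157·R4.
R2 ← R2 + 61/157·R4.
R3 ← R3 − 631/314·R4.
Row 5 reduces to 0 = 2, a contradiction. The system is inconsistent.

no solution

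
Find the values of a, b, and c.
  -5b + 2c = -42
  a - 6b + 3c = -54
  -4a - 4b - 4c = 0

a = 0, b = 6, c = -6

Row-reduce the augmented matrix:
Swap R1 and R2.
R3 ← R3 + 4·R1.
R2 ← R2 / (-5).
R1 ← R1 + 6·R2.
R3 ← R3 + 28·R2.
R3 ← R3 / (-16/5).
R1 ← R1 − 3/5·R3.
R2 ← R2 + 2/5·R3.
Reading off the reduced rows gives a = 0, b = 6, c = -6.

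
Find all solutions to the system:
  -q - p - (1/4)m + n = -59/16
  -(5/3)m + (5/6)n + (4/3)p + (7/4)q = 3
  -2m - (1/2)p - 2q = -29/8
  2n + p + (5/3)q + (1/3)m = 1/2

m = -1/4, n = -3/2, p = 1/4, q = 2

Row-reduce the augmented matrix:
R1 ← R1 / (-1/4).
R2 ← R2 + 5/3·R1.
R3 ← R3 + 2·R1.
R4 ← R4 − 1/3·R1.
R2 ← R2 / (-35/6).
R1 ← R1 + 4·R2.
R3 ← R3 + 8·R2.
R4 ← R4 − 10/3·R2.
R3 ← R3 / (-243/70).
R1 ← R1 + 52/35·R3.
R2 ← R2 + 48/35·R3.
R4 ← R4 − 89/21·R3.
R4 ← R4 / (-1184/729).
R1 ← R1 − 146/243·R4.
R2 ← R2 − 121/162·R4.
R3 ← R3 − 388/243·R4.
Reading off the reduced rows gives m = -1/4, n = -3/2, p = 1/4, q = 2.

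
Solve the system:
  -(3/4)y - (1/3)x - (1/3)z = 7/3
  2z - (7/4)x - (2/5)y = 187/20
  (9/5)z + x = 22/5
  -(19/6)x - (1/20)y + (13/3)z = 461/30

no solution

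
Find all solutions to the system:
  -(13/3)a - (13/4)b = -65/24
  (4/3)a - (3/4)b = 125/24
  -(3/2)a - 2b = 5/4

Row-reduce the augmented matrix:
R1 ← R1 / (-13/3).
R2 ← R2 − 4/3·R1.
R3 ← R3 + 3/2·R1.
R2 ← R2 / (-7/4).
R1 ← R1 − 3/4·R2.
R3 ← R3 + 7/8·R2.
R3 reduces to 0 = 0, so the extra equation is consistent.
Reading off the reduced rows gives a = 5/2, b = -5/2.

a = 5/2, b = -5/2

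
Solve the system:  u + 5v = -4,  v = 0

Row-reduce the augmented matrix:
R1 ← R1 − 5·R2.
Reading off the reduced rows gives u = -4, v = 0.

u = -4, v = 0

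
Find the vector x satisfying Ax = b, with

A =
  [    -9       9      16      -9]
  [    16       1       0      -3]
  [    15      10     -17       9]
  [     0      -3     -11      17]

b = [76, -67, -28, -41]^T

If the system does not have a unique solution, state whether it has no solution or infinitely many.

x_1 = -5, x_2 = 4, x_3 = -2, x_4 = -3

Row-reduce the augmented matrix:
R1 ← R1 / (-9).
R2 ← R2 − 16·R1.
R3 ← R3 − 15·R1.
R2 ← R2 / (17).
R1 ← R1 + 1·R2.
R3 ← R3 − 25·R2.
R4 ← R4 + 3·R2.
R3 ← R3 / (-4921/153).
R1 ← R1 + 16/153·R3.
R2 ← R2 − 256/153·R3.
R4 ← R4 + 305/51·R3.
R4 ← R4 / (47081/4921).
R1 ← R1 + 930/4921·R4.
R2 ← R2 − 117/4921·R4.
R3 ← R3 + 3357/4921·R4.
Reading off the reduced rows gives x_1 = -5, x_2 = 4, x_3 = -2, x_4 = -3.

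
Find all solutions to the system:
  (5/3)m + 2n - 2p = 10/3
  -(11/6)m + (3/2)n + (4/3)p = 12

Row-reduce:
R1 ← R1 / (5/3).
R2 ← R2 + 11/6·R1.
R2 ← R2 / (37/10).
R1 ← R1 − 6/5·R2.
Rank is 2 with 3 unknowns, leaving p free.

infinitely many solutions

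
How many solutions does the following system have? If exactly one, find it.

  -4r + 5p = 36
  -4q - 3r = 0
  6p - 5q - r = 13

p = 4, q = 3, r = -4

Row-reduce the augmented matrix:
R1 ← R1 / (5).
R3 ← R3 − 6·R1.
R2 ← R2 / (-4).
R3 ← R3 + 5·R2.
R3 ← R3 / (151/20).
R1 ← R1 + 4/5·R3.
R2 ← R2 − 3/4·R3.
Reading off the reduced rows gives p = 4, q = 3, r = -4.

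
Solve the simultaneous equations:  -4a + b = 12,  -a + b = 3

a = -3, b = 0

Row-reduce the augmented matrix:
R1 ← R1 / (-4).
R2 ← R2 + 1·R1.
R2 ← R2 / (3/4).
R1 ← R1 + 1/4·R2.
Reading off the reduced rows gives a = -3, b = 0.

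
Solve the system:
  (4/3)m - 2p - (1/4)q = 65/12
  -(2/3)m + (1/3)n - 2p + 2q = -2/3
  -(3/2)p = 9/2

infinitely many solutions

Row-reduce:
R1 ← R1 / (4/3).
R2 ← R2 + 2/3·R1.
R2 ← R2 / (1/3).
R3 ← R3 / (-3/2).
R1 ← R1 + 3/2·R3.
R2 ← R2 + 9·R3.
Rank is 3 with 4 unknowns, leaving q free.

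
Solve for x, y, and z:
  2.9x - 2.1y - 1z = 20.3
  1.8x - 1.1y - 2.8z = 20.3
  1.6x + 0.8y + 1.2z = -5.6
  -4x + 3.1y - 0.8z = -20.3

Row-reduce the augmented matrix:
R1 ← R1 / (29/10).
R2 ← R2 − 9/5·R1.
R3 ← R3 − 8/5·R1.
R4 ← R4 + 4·R1.
R2 ← R2 / (59/290).
R1 ← R1 + 21/29·R2.
R3 ← R3 − 284/145·R2.
R4 ← R4 − 59/290·R2.
R3 ← R3 / (6706/295).
R1 ← R1 + 478/59·R3.
R2 ← R2 + 632/59·R3.
R4 reduces to 0 = 0, so the extra equation is consistent.
Reading off the reduced rows gives x = 2, y = -5, z = -4.

x = 2, y = -5, z = -4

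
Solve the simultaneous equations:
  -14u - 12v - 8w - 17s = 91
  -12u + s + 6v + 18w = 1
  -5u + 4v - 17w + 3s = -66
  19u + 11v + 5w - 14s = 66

Row-reduce the augmented matrix:
R1 ← R1 / (-14).
R2 ← R2 + 12·R1.
R3 ← R3 + 5·R1.
R4 ← R4 − 19·R1.
R2 ← R2 / (114/7).
R1 ← R1 − 6/7·R2.
R3 ← R3 − 58/7·R2.
R4 ← R4 + 37/7·R2.
R3 ← R3 / (-509/19).
R1 ← R1 + 14/19·R3.
R2 ← R2 − 29/19·R3.
R4 ← R4 − 42/19·R3.
R4 ← R4 / (-48746/1527).
R1 ← R1 − 1109/3054·R4.
R2 ← R2 − 520/509·R4.
R3 ← R3 + 131/3054·R4.
Reading off the reduced rows gives u = 1, v = -3, w = 2, s = -5.

u = 1, v = -3, w = 2, s = -5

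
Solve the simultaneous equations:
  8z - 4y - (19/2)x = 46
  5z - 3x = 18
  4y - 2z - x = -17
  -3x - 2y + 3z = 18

no solution

Row-reduce:
R1 ← R1 / (-19/2).
R2 ← R2 + 3·R1.
R3 ← R3 + 1·R1.
R4 ← R4 + 3·R1.
R2 ← R2 / (24/19).
R1 ← R1 − 8/19·R2.
R3 ← R3 − 84/19·R2.
R4 ← R4 + 14/19·R2.
R3 ← R3 / (-23/2).
R1 ← R1 + 5/3·R3.
R2 ← R2 − 47/24·R3.
R4 ← R4 − 23/12·R3.
Row 4 reduces to 0 = -1/6, a contradiction. The system is inconsistent.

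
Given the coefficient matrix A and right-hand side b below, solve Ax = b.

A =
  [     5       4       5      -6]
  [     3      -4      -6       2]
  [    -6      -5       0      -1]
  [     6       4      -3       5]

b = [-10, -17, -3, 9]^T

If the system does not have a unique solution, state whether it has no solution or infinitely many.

Row-reduce the augmented matrix:
R1 ← R1 / (5).
R2 ← R2 − 3·R1.
R3 ← R3 + 6·R1.
R4 ← R4 − 6·R1.
R2 ← R2 / (-32/5).
R1 ← R1 − 4/5·R2.
R3 ← R3 + 1/5·R2.
R4 ← R4 + 4/5·R2.
R3 ← R3 / (201/32).
R1 ← R1 + 1/8·R3.
R2 ← R2 − 45/32·R3.
R4 ← R4 + 63/8·R3.
R1 ← R1 + 2/3·R4.
R2 ← R2 − 1·R4.
R3 ← R3 + 4/3·R4.
Reading off the reduced rows gives x_1 = -1, x_2 = 1, x_3 = 3, x_4 = 4.

x_1 = -1, x_2 = 1, x_3 = 3, x_4 = 4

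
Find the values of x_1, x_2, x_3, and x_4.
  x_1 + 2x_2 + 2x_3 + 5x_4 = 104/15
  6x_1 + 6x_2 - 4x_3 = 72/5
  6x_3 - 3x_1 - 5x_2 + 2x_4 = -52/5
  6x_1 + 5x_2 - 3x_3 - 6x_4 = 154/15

Row-reduce the augmented matrix:
R2 ← R2 − 6·R1.
R3 ← R3 + 3·R1.
R4 ← R4 − 6·R1.
R2 ← R2 / (-6).
R1 ← R1 − 2·R2.
R3 ← R3 − 1·R2.
R4 ← R4 + 7·R2.
R3 ← R3 / (28/3).
R1 ← R1 + 10/3·R3.
R2 ← R2 − 8/3·R3.
R4 ← R4 − 11/3·R3.
R4 ← R4 / (-40/7).
R1 ← R1 + 5/7·R4.
R2 ← R2 − 11/7·R4.
R3 ← R3 − 9/7·R4.
Reading off the reduced rows gives x_1 = 1/5, x_2 = 7/3, x_3 = 1/5, x_4 = 1/3.

x_1 = 1/5, x_2 = 7/3, x_3 = 1/5, x_4 = 1/3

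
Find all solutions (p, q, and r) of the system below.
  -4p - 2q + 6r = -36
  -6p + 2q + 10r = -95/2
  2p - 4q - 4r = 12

no solution

Row-reduce:
R1 ← R1 / (-4).
R2 ← R2 + 6·R1.
R3 ← R3 − 2·R1.
R2 ← R2 / (5).
R1 ← R1 − 1/2·R2.
R3 ← R3 + 5·R2.
Row 3 reduces to 0 = 1/2, a contradiction. The system is inconsistent.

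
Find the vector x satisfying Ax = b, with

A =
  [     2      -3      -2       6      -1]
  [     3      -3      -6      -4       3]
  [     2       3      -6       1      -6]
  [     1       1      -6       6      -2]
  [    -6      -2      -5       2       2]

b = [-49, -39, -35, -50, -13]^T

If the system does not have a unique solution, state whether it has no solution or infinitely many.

Row-reduce the augmented matrix:
R1 ← R1 / (2).
R2 ← R2 − 3·R1.
R3 ← R3 − 2·R1.
R4 ← R4 − 1·R1.
R5 ← R5 + 6·R1.
R2 ← R2 / (3/2).
R1 ← R1 + 3/2·R2.
R3 ← R3 − 6·R2.
R4 ← R4 − 5/2·R2.
R5 ← R5 + 11·R2.
R3 ← R3 / (8).
R1 ← R1 + 4·R3.
R2 ← R2 + 2·R3.
R5 ← R5 + 33·R3.
R4 ← R4 / (74/3).
R1 ← R1 − 27/2·R4.
R2 ← R2 − 37/12·R4.
R3 ← R3 − 47/8·R4.
R5 ← R5 − 2845/24·R4.
R5 ← R5 / (-11617/592).
R1 ← R1 + 381/148·R5.
R2 ← R2 + 13/8·R5.
R3 ← R3 + 433/592·R5.
R4 ← R4 + 27/74·R5.
Reading off the reduced rows gives x_1 = -4, x_2 = 4, x_3 = 5, x_4 = -3, x_5 = 1.

x_1 = -4, x_2 = 4, x_3 = 5, x_4 = -3, x_5 = 1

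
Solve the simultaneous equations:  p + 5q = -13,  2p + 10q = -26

infinitely many solutions

Row-reduce:
R2 ← R2 − 2·R1.
Rank is 1 with 2 unknowns, leaving q free.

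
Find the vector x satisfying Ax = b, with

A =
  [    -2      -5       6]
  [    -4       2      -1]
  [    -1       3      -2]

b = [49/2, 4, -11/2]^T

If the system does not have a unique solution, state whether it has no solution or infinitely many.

x_1 = -2, x_2 = -1/2, x_3 = 3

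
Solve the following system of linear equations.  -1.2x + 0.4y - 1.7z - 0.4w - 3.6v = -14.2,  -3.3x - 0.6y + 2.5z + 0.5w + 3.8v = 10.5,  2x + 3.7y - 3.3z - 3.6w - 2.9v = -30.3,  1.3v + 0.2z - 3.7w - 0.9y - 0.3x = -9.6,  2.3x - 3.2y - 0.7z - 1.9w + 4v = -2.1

Row-reduce the augmented matrix:
R1 ← R1 / (-6/5).
R2 ← R2 + 33/10·R1.
R3 ← R3 − 2·R1.
R4 ← R4 + 3/10·R1.
R5 ← R5 − 23/10·R1.
R2 ← R2 / (-17/10).
R1 ← R1 + 1/3·R2.
R3 ← R3 − 131/30·R2.
R4 ← R4 + 1·R2.
R5 ← R5 + 73/30·R2.
R3 ← R3 / (5017/408).
R1 ← R1 − 1/102·R3.
R2 ← R2 + 287/68·R3.
R4 ← R4 + 489/136·R3.
R5 ← R5 + 14513/1020·R3.
R4 ← R4 / (-115066/25085).
R1 ← R1 − 99/5017·R4.
R2 ← R2 + 4992/5017·R4.
R3 ← R3 + 64/5017·R4.
R5 ← R5 + 128896/25085·R4.
R5 ← R5 / (8431996/1438325).
R1 ← R1 − 86481/287665·R5.
R2 ← R2 − 163447/287665·R5.
R3 ← R3 − 613568/287665·R5.
R4 ← R4 + 22935/57533·R5.
Reading off the reduced rows gives x = 2, y = -1, z = 6, w = 3, v = 0.

x = 2, y = -1, z = 6, w = 3, v = 0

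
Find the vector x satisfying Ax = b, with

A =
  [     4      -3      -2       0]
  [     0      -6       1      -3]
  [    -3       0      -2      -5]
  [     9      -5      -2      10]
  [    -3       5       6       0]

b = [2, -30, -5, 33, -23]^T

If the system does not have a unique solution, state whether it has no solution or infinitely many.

Row-reduce the augmented matrix:
R1 ← R1 / (4).
R3 ← R3 + 3·R1.
R4 ← R4 − 9·R1.
R5 ← R5 + 3·R1.
R2 ← R2 / (-6).
R1 ← R1 + 3/4·R2.
R3 ← R3 + 9/4·R2.
R4 ← R4 − 7/4·R2.
R5 ← R5 − 11/4·R2.
R3 ← R3 / (-31/8).
R1 ← R1 + 5/8·R3.
R2 ← R2 + 1/6·R3.
R4 ← R4 − 67/24·R3.
R5 ← R5 − 119/24·R3.
R4 ← R4 / (19/3).
R1 ← R1 − 1·R4.
R2 ← R2 − 2/3·R4.
R3 ← R3 − 1·R4.
R5 ← R5 + 19/3·R4.
R5 reduces to 0 = 0, so the extra equation is consistent.
Reading off the reduced rows gives x_1 = -1, x_2 = 2, x_3 = -6, x_4 = 4.

x_1 = -1, x_2 = 2, x_3 = -6, x_4 = 4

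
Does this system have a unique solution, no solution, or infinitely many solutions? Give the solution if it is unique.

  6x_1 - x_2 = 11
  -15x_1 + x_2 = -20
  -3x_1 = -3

x_1 = 1, x_2 = -5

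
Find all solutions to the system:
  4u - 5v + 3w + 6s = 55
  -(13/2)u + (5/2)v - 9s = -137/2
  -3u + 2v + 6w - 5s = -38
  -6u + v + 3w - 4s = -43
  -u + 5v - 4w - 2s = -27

no solution

Row-reduce:
R1 ← R1 / (4).
R2 ← R2 + 13/2·R1.
R3 ← R3 + 3·R1.
R4 ← R4 + 6·R1.
R5 ← R5 + 1·R1.
R2 ← R2 / (-45/8).
R1 ← R1 + 5/4·R2.
R3 ← R3 + 7/4·R2.
R4 ← R4 + 13/2·R2.
R5 ← R5 − 15/4·R2.
R3 ← R3 / (101/15).
R1 ← R1 + 1/3·R3.
R2 ← R2 + 13/15·R3.
R4 ← R4 − 28/15·R3.
R4 ← R4 / (438/101).
R1 ← R1 − 131/101·R4.
R2 ← R2 + 23/101·R4.
R3 ← R3 + 11/101·R4.
Row 5 reduces to 0 = 2/3, a contradiction. The system is inconsistent.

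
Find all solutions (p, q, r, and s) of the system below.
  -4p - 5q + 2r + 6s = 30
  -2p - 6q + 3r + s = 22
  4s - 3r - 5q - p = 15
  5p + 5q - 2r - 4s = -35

Row-reduce the augmented matrix:
R1 ← R1 / (-4).
R2 ← R2 + 2·R1.
R3 ← R3 + 1·R1.
R4 ← R4 − 5·R1.
R2 ← R2 / (-7/2).
R1 ← R1 − 5/4·R2.
R3 ← R3 + 15/4·R2.
R4 ← R4 + 5/4·R2.
R3 ← R3 / (-79/14).
R1 ← R1 − 3/14·R3.
R2 ← R2 + 4/7·R3.
R4 ← R4 + 3/14·R3.
R4 ← R4 / (319/79).
R1 ← R1 + 161/79·R4.
R2 ← R2 − 8/79·R4.
R3 ← R3 + 65/79·R4.
Reading off the reduced rows gives p = -5, q = -2, r = 0, s = 0.

p = -5, q = -2, r = 0, s = 0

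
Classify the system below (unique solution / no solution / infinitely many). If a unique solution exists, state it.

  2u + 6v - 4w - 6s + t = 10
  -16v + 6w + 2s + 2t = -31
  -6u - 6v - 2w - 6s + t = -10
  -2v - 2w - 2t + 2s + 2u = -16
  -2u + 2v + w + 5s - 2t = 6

Row-reduce:
R1 ← R1 / (2).
R3 ← R3 + 6·R1.
R4 ← R4 − 2·R1.
R5 ← R5 + 2·R1.
R2 ← R2 / (-16).
R1 ← R1 − 3·R2.
R3 ← R3 − 12·R2.
R4 ← R4 + 8·R2.
R5 ← R5 − 8·R2.
R3 ← R3 / (-19/2).
R1 ← R1 + 7/8·R3.
R2 ← R2 + 3/8·R3.
R4 ← R4 + 1·R3.
R4 ← R4 / (178/19).
R1 ← R1 + 21/38·R4.
R2 ← R2 − 29/38·R4.
R3 ← R3 − 45/19·R4.
Row 5 reduces to 0 = 1/2, a contradiction. The system is inconsistent.

no solution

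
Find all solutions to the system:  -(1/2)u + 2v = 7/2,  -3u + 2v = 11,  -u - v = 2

u = -3, v = 1

Row-reduce the augmented matrix:
R1 ← R1 / (-1/2).
R2 ← R2 + 3·R1.
R3 ← R3 + 1·R1.
R2 ← R2 / (-10).
R1 ← R1 + 4·R2.
R3 ← R3 + 5·R2.
R3 reduces to 0 = 0, so the extra equation is consistent.
Reading off the reduced rows gives u = -3, v = 1.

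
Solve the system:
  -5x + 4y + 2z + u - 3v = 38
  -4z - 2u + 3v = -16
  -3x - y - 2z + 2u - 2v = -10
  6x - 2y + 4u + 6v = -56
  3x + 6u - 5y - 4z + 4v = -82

Row-reduce the augmented matrix:
R1 ← R1 / (-5).
R3 ← R3 + 3·R1.
R4 ← R4 − 6·R1.
R5 ← R5 − 3·R1.
Swap R2 and R3.
R2 ← R2 / (-17/5).
R1 ← R1 + 4/5·R2.
R4 ← R4 − 14/5·R2.
R5 ← R5 + 13/5·R2.
R3 ← R3 / (-4).
R1 ← R1 − 6/17·R3.
R2 ← R2 − 16/17·R3.
R4 ← R4 + 4/17·R3.
R5 ← R5 + 6/17·R3.
R4 ← R4 / (110/17).
R1 ← R1 + 12/17·R4.
R2 ← R2 + 15/17·R4.
R3 ← R3 − 1/2·R4.
R5 ← R5 − 97/17·R4.
R5 ← R5 / (3/11).
R1 ← R1 − 25/22·R5.
R2 ← R2 − 23/22·R5.
R3 ← R3 + 10/11·R5.
R4 ← R4 − 7/22·R5.
Reading off the reduced rows gives x = -3, y = 3, z = 5, u = -5, v = -2.

x = -3, y = 3, z = 5, u = -5, v = -2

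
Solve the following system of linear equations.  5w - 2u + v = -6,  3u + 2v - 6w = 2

infinitely many solutions

Row-reduce:
R1 ← R1 / (-2).
R2 ← R2 − 3·R1.
R2 ← R2 / (7/2).
R1 ← R1 + 1/2·R2.
Rank is 2 with 3 unknowns, leaving w free.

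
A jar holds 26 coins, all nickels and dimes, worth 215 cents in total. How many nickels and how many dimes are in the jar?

Let n = nickels, d = dimes.
  n + d = 26
  5n + 10d = 215
Row-reduce the augmented matrix:
R2 ← R2 − 5·R1.
R2 ← R2 / (5).
R1 ← R1 − 1·R2.
Reading off the reduced rows gives n = 9, d = 17.

nickels: 9, dimes: 17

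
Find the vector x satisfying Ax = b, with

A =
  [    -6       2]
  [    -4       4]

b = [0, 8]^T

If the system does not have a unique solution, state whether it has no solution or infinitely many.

Row-reduce the augmented matrix:
R1 ← R1 / (-6).
R2 ← R2 + 4·R1.
R2 ← R2 / (8/3).
R1 ← R1 + 1/3·R2.
Reading off the reduced rows gives x_1 = 1, x_2 = 3.

x_1 = 1, x_2 = 3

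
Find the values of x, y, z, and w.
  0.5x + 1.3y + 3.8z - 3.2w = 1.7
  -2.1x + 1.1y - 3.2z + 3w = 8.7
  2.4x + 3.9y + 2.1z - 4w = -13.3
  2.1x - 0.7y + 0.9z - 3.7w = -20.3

x = -4, y = 1, z = 4, w = 4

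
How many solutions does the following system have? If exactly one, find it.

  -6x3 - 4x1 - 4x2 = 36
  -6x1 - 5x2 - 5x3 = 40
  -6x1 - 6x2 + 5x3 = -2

x1 = -5, x2 = 2, x3 = -4

Row-reduce the augmented matrix:
R1 ← R1 / (-4).
R2 ← R2 + 6·R1.
R3 ← R3 + 6·R1.
R1 ← R1 − 1·R2.
R3 ← R3 / (14).
R1 ← R1 + 5/2·R3.
R2 ← R2 − 4·R3.
Reading off the reduced rows gives x1 = -5, x2 = 2, x3 = -4.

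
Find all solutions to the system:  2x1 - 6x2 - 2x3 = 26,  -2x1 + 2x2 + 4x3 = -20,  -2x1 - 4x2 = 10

x1 = 1, x2 = -3, x3 = -3

Row-reduce the augmented matrix:
R1 ← R1 / (2).
R2 ← R2 + 2·R1.
R3 ← R3 + 2·R1.
R2 ← R2 / (-4).
R1 ← R1 + 3·R2.
R3 ← R3 + 10·R2.
R3 ← R3 / (-7).
R1 ← R1 + 5/2·R3.
R2 ← R2 + 1/2·R3.
Reading off the reduced rows gives x1 = 1, x2 = -3, x3 = -3.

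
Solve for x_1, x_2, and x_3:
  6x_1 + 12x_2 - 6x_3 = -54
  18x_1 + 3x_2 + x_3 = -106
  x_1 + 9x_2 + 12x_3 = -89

x_1 = -5, x_2 = -4, x_3 = -4

Row-reduce the augmented matrix:
R1 ← R1 / (6).
R2 ← R2 − 18·R1.
R3 ← R3 − 1·R1.
R2 ← R2 / (-33).
R1 ← R1 − 2·R2.
R3 ← R3 − 7·R2.
R3 ← R3 / (562/33).
R1 ← R1 − 5/33·R3.
R2 ← R2 + 19/33·R3.
Reading off the reduced rows gives x_1 = -5, x_2 = -4, x_3 = -4.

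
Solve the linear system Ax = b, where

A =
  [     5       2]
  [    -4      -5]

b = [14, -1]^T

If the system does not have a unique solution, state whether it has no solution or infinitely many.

x_1 = 4, x_2 = -3

Row-reduce the augmented matrix:
R1 ← R1 / (5).
R2 ← R2 + 4·R1.
R2 ← R2 / (-17/5).
R1 ← R1 − 2/5·R2.
Reading off the reduced rows gives x_1 = 4, x_2 = -3.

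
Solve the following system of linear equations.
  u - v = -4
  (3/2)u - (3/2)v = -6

infinitely many solutions

Row-reduce:
R2 ← R2 − 3/2·R1.
Rank is 1 with 2 unknowns, leaving v free.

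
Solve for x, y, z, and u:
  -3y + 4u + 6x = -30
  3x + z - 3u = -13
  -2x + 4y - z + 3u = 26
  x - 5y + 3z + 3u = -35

Row-reduce the augmented matrix:
R1 ← R1 / (6).
R2 ← R2 − 3·R1.
R3 ← R3 + 2·R1.
R4 ← R4 − 1·R1.
R2 ← R2 / (3/2).
R1 ← R1 + 1/2·R2.
R3 ← R3 − 3·R2.
R4 ← R4 + 9/2·R2.
R3 ← R3 / (-3).
R1 ← R1 − 1/3·R3.
R2 ← R2 − 2/3·R3.
R4 ← R4 − 6·R3.
R4 ← R4 / (16).
R1 ← R1 − 16/27·R4.
R2 ← R2 + 4/27·R4.
R3 ← R3 + 43/9·R4.
Reading off the reduced rows gives x = -3, y = 4, z = -4, u = 0.

x = -3, y = 4, z = -4, u = 0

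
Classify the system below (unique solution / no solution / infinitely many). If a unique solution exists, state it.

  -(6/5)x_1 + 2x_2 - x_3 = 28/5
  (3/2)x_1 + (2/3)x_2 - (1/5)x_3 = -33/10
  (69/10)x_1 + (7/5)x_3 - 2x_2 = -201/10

Row-reduce:
R1 ← R1 / (-6/5).
R2 ← R2 − 3/2·R1.
R3 ← R3 − 69/10·R1.
R2 ← R2 / (19/6).
R1 ← R1 + 5/3·R2.
R3 ← R3 − 19/2·R2.
Row 3 reduces to 0 = 1, a contradiction. The system is inconsistent.

no solution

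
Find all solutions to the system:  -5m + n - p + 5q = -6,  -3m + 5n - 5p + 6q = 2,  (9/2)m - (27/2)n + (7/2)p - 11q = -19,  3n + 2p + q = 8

Row-reduce:
R1 ← R1 / (-5).
R2 ← R2 + 3·R1.
R3 ← R3 − 9/2·R1.
R2 ← R2 / (22/5).
R1 ← R1 + 1/5·R2.
R3 ← R3 + 63/5·R2.
R4 ← R4 − 3·R2.
R3 ← R3 / (-10).
R2 ← R2 + 1·R3.
R4 ← R4 − 5·R3.
Rank is 3 with 4 unknowns, leaving q free.

infinitely many solutions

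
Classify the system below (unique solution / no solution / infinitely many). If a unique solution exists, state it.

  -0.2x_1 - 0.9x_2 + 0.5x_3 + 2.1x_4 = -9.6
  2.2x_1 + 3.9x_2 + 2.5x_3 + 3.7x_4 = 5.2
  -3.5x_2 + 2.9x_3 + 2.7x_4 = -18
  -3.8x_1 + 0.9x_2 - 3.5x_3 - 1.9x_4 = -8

Row-reduce the augmented matrix:
R1 ← R1 / (-1/5).
R2 ← R2 − 11/5·R1.
R4 ← R4 + 19/5·R1.
R2 ← R2 / (-6).
R1 ← R1 − 9/2·R2.
R3 ← R3 + 7/2·R2.
R4 ← R4 − 18·R2.
R3 ← R3 / (-53/30).
R1 ← R1 − 7/2·R3.
R2 ← R2 + 4/3·R3.
R4 ← R4 − 11·R3.
R4 ← R4 / (-11111/265).
R1 ← R1 + 4246/265·R4.
R2 ← R2 − 1403/265·R4.
R3 ← R3 − 388/53·R4.
Reading off the reduced rows gives x_1 = 5, x_2 = 2, x_3 = -1, x_4 = -3.

x_1 = 5, x_2 = 2, x_3 = -1, x_4 = -3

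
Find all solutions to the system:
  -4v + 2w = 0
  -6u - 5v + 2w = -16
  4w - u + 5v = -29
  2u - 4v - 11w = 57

Row-reduce:
Swap R1 and R2.
R1 ← R1 / (-6).
R3 ← R3 + 1·R1.
R4 ← R4 − 2·R1.
R2 ← R2 / (-4).
R1 ← R1 − 5/6·R2.
R3 ← R3 − 35/6·R2.
R4 ← R4 + 17/3·R2.
R3 ← R3 / (79/12).
R1 ← R1 − 1/12·R3.
R2 ← R2 + 1/2·R3.
R4 ← R4 + 79/6·R3.
Row 4 reduces to 0 = -1, a contradiction. The system is inconsistent.

no solution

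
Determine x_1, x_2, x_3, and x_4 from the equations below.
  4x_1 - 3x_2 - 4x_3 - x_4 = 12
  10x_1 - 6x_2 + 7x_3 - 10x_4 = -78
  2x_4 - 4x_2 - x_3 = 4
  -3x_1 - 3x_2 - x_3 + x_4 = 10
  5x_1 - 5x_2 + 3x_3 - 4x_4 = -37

x_1 = -2, x_2 = 1, x_3 = -6, x_4 = 1

Row-reduce the augmented matrix:
R1 ← R1 / (4).
R2 ← R2 − 10·R1.
R4 ← R4 + 3·R1.
R5 ← R5 − 5·R1.
R2 ← R2 / (3/2).
R1 ← R1 + 3/4·R2.
R3 ← R3 + 4·R2.
R4 ← R4 + 21/4·R2.
R5 ← R5 + 5/4·R2.
R3 ← R3 / (133/3).
R1 ← R1 − 15/2·R3.
R2 ← R2 − 34/3·R3.
R4 ← R4 − 111/2·R3.
R5 ← R5 − 133/6·R3.
R4 ← R4 / (-461/133).
R1 ← R1 + 127/133·R4.
R2 ← R2 + 53/133·R4.
R3 ← R3 + 54/133·R4.
R5 reduces to 0 = 0, so the extra equation is consistent.
Reading off the reduced rows gives x_1 = -2, x_2 = 1, x_3 = -6, x_4 = 1.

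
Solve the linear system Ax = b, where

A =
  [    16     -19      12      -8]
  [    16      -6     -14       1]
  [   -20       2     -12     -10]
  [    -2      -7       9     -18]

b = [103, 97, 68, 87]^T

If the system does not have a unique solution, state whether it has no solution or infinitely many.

Row-reduce the augmented matrix:
R1 ← R1 / (16).
R2 ← R2 − 16·R1.
R3 ← R3 + 20·R1.
R4 ← R4 + 2·R1.
R2 ← R2 / (13).
R1 ← R1 + 19/16·R2.
R3 ← R3 + 87/4·R2.
R4 ← R4 + 75/8·R2.
R3 ← R3 / (-81/2).
R1 ← R1 + 13/8·R3.
R2 ← R2 + 2·R3.
R4 ← R4 + 33/4·R3.
R4 ← R4 / (-8075/702).
R1 ← R1 − 548/1053·R4.
R2 ← R2 − 986/1053·R4.
R3 ← R3 − 257/2106·R4.
Reading off the reduced rows gives x_1 = 1, x_2 = -5, x_3 = -4, x_4 = -5.

x_1 = 1, x_2 = -5, x_3 = -4, x_4 = -5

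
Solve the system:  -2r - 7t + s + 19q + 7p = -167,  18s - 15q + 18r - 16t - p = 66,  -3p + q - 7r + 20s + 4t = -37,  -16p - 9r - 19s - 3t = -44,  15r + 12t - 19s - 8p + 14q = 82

Row-reduce the augmented matrix:
R1 ← R1 / (7).
R2 ← R2 + 1·R1.
R3 ← R3 + 3·R1.
R4 ← R4 + 16·R1.
R5 ← R5 + 8·R1.
R2 ← R2 / (-86/7).
R1 ← R1 − 19/7·R2.
R3 ← R3 − 64/7·R2.
R4 ← R4 − 304/7·R2.
R5 ← R5 − 250/7·R2.
R3 ← R3 / (229/43).
R1 ← R1 − 156/43·R3.
R2 ← R2 + 62/43·R3.
R4 ← R4 − 2109/43·R3.
R5 ← R5 − 2761/43·R3.
R4 ← R4 / (-60700/229).
R1 ← R1 + 8685/458·R4.
R2 ← R2 − 3531/458·R4.
R3 ← R3 − 1459/229·R4.
R5 ← R5 + 85693/229·R4.
R5 ← R5 / (167629/3035).
R1 ← R1 − 706/607·R5.
R2 ← R2 + 2884/3035·R5.
R3 ← R3 + 4582/3035·R5.
R4 ← R4 + 323/3035·R5.
Reading off the reduced rows gives p = 0, q = -6, r = 5, s = -1, t = 6.

p = 0, q = -6, r = 5, s = -1, t = 6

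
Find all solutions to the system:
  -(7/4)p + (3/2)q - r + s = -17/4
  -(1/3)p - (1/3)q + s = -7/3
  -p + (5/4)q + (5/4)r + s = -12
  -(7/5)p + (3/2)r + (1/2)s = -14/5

p = -3, q = -5, r = -3, s = -5

Row-reduce the augmented matrix:
R1 ← R1 / (-7/4).
R2 ← R2 + 1/3·R1.
R3 ← R3 + 1·R1.
R4 ← R4 + 7/5·R1.
R2 ← R2 / (-13/21).
R1 ← R1 + 6/7·R2.
R3 ← R3 − 11/28·R2.
R4 ← R4 + 6/5·R2.
R3 ← R3 / (101/52).
R1 ← R1 − 4/13·R3.
R2 ← R2 + 4/13·R3.
R4 ← R4 − 251/130·R3.
R4 ← R4 / (-1417/505).
R1 ← R1 + 186/101·R4.
R2 ← R2 + 117/101·R4.
R3 ← R3 − 49/101·R4.
Reading off the reduced rows gives p = -3, q = -5, r = -3, s = -5.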